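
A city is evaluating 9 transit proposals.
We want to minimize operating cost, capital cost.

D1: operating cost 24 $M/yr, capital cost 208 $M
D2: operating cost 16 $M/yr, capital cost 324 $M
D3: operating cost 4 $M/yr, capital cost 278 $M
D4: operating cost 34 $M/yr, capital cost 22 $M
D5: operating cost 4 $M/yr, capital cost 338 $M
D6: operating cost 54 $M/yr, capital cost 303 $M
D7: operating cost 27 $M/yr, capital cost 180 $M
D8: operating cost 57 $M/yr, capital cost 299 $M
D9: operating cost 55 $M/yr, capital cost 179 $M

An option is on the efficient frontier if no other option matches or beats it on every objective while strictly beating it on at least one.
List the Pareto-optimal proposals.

D1: not dominated.
D2: dominated by D3 (operating cost 4≤16, capital cost 278≤324).
D3: not dominated.
D4: not dominated (best capital cost).
D5: dominated by D3 (operating cost 4≤4, capital cost 278≤338).
D6: dominated by D1 (operating cost 24≤54, capital cost 208≤303).
D7: not dominated.
D8: dominated by D1 (operating cost 24≤57, capital cost 208≤299).
D9: dominated by D4 (operating cost 34≤55, capital cost 22≤179).

D1, D3, D4, D7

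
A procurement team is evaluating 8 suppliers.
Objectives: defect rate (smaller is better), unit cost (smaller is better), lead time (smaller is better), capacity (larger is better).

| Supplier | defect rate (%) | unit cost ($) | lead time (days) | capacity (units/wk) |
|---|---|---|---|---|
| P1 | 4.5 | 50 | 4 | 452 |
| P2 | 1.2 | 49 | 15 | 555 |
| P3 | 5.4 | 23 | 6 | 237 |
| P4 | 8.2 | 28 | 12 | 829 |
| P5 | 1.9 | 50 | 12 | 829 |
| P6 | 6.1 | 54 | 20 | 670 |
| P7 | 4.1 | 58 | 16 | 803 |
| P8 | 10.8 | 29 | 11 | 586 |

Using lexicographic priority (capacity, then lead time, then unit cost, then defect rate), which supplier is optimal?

P4

First maximize capacity: best is 829, kept {P4, P5}.
Then minimize lead time: best is 12, kept {P4, P5}.
Then minimize unit cost: best is 28, kept {P4}.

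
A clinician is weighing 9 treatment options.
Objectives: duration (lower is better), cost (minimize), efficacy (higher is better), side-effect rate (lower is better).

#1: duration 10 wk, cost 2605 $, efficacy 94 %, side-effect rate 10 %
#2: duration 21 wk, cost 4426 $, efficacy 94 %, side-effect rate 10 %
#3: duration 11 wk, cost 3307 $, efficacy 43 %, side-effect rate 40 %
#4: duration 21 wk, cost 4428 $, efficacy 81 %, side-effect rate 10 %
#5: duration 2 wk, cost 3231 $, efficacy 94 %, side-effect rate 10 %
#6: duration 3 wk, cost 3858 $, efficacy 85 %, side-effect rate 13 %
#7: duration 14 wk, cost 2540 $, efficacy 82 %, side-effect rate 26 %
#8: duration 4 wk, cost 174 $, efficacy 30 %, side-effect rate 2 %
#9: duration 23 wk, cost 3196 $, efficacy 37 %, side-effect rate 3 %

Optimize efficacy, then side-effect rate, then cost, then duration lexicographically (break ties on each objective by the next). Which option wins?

#1

First maximize efficacy: best is 94, kept {#1, #2, #5}.
Then minimize side-effect rate: best is 10, kept {#1, #2, #5}.
Then minimize cost: best is 2605, kept {#1}.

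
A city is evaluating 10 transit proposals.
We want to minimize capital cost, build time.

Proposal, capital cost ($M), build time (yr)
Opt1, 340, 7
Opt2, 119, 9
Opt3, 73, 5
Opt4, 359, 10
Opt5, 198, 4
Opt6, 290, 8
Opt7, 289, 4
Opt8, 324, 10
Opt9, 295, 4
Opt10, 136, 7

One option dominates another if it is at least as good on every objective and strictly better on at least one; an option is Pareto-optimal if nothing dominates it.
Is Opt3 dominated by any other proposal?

Opt1: worse on capital cost (340 vs 73).
Opt2: worse on capital cost (119 vs 73).
Opt4: worse on capital cost (359 vs 73).
Opt5: worse on capital cost (198 vs 73).
Opt6: worse on capital cost (290 vs 73).
Opt7: worse on capital cost (289 vs 73).
Opt8: worse on capital cost (324 vs 73).
Opt9: worse on capital cost (295 vs 73).
Opt10: worse on capital cost (136 vs 73).
No option is at least as good as Opt3 on every objective and strictly better on one.

No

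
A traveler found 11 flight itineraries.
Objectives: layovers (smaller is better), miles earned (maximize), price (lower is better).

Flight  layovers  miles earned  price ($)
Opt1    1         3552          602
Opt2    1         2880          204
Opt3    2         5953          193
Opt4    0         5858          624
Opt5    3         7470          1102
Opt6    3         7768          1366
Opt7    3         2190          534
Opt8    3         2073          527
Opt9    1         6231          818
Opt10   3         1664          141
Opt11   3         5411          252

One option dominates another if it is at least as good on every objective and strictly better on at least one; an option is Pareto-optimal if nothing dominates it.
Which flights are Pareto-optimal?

Opt1, Opt2, Opt3, Opt4, Opt5, Opt6, Opt9, Opt10

Opt1: not dominated.
Opt2: not dominated.
Opt3: not dominated.
Opt4: not dominated (best layovers).
Opt5: not dominated.
Opt6: not dominated (best miles earned).
Opt7: dominated by Opt2 (layovers 1≤3, miles earned 2880≥2190, price 204≤534).
Opt8: dominated by Opt2 (layovers 1≤3, miles earned 2880≥2073, price 204≤527).
Opt9: not dominated.
Opt10: not dominated (best price).
Opt11: dominated by Opt3 (layovers 2≤3, miles earned 5953≥5411, price 193≤252).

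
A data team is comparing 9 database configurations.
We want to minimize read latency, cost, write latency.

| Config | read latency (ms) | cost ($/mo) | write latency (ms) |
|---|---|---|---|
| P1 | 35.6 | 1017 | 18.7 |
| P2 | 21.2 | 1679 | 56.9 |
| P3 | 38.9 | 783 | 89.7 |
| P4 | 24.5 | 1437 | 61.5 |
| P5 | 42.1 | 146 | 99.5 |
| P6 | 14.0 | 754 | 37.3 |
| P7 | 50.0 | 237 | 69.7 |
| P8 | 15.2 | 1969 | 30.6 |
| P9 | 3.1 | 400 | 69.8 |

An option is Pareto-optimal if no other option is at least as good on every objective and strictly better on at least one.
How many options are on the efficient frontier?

P1: not dominated (best write latency).
P2: dominated by P6 (read latency 14.0≤21.2, cost 754≤1679, write latency 37.3≤56.9).
P3: dominated by P6 (read latency 14.0≤38.9, cost 754≤783, write latency 37.3≤89.7).
P4: dominated by P6 (read latency 14.0≤24.5, cost 754≤1437, write latency 37.3≤61.5).
P5: not dominated (best cost).
P6: not dominated.
P7: not dominated.
P8: not dominated.
P9: not dominated (best read latency).
Pareto-optimal: P1, P5, P6, P7, P8, P9 → 6.

6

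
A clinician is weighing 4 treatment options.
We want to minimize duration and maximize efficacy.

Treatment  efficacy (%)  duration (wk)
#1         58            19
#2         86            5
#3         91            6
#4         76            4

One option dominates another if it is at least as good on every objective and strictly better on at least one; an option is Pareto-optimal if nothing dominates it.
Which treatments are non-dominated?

#1: dominated by #2 (efficacy 86≥58, duration 5≤19).
#2: not dominated.
#3: not dominated (best efficacy).
#4: not dominated (best duration).

#2, #3, #4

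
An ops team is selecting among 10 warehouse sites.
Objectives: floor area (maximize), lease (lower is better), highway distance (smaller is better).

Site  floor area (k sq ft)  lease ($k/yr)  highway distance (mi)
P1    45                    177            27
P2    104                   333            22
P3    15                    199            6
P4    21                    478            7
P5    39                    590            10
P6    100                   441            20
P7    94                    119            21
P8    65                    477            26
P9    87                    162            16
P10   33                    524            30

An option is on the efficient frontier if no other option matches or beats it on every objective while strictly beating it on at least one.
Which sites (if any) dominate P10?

P1: floor area 45≥33, lease 177≤524, highway distance 27≤30 — dominates P10.
P2: floor area 104≥33, lease 333≤524, highway distance 22≤30 — dominates P10.
P6: floor area 100≥33, lease 441≤524, highway distance 20≤30 — dominates P10.
P7: floor area 94≥33, lease 119≤524, highway distance 21≤30 — dominates P10.
P8: floor area 65≥33, lease 477≤524, highway distance 26≤30 — dominates P10.
P9: floor area 87≥33, lease 162≤524, highway distance 16≤30 — dominates P10.
Others (P3, P4, P5) are each worse than P10 on at least one objective.

P1, P2, P6, P7, P8, P9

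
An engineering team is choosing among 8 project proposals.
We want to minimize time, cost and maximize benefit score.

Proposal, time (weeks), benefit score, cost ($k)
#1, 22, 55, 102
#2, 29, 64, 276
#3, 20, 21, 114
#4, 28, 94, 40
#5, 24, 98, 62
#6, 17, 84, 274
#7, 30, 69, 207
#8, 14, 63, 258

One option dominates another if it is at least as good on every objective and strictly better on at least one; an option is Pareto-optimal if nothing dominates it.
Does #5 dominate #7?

#5 vs #7: time 24≤30, benefit score 98≥69, cost 62≤207 — #5 is at least as good on every objective with at least one strict improvement.

Yes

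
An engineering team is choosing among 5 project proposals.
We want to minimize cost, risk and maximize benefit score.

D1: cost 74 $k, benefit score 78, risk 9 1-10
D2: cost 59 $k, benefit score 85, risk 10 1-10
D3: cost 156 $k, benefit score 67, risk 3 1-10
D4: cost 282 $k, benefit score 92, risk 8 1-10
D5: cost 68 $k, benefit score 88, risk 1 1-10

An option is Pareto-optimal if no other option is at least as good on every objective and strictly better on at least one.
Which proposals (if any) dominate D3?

D5

D5: cost 68≤156, benefit score 88≥67, risk 1≤3 — dominates D3.
Others (D1, D2, D4) are each worse than D3 on at least one objective.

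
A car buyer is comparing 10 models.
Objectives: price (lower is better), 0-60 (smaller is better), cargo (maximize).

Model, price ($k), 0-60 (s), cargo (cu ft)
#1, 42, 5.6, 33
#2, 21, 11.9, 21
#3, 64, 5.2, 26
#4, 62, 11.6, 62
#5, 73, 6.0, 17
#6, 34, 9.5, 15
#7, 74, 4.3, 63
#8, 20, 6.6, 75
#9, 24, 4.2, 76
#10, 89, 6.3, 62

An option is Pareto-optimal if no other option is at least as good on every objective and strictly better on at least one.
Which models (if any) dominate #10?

#7: price 74≤89, 0-60 4.3≤6.3, cargo 63≥62 — dominates #10.
#9: price 24≤89, 0-60 4.2≤6.3, cargo 76≥62 — dominates #10.
Others (#1, #2, #3, #4, #5, #6, #8) are each worse than #10 on at least one objective.

#7, #9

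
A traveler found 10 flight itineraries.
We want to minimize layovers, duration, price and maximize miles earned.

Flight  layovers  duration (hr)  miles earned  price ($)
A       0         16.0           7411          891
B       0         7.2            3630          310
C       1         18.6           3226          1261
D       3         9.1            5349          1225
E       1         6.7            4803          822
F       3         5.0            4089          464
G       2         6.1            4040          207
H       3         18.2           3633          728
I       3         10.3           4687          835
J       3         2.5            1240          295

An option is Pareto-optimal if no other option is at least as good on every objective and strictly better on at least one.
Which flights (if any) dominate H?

F: layovers 3≤3, duration 5.0≤18.2, miles earned 4089≥3633, price 464≤728 — dominates H.
G: layovers 2≤3, duration 6.1≤18.2, miles earned 4040≥3633, price 207≤728 — dominates H.
Others (A, B, C, D, E, I, J) are each worse than H on at least one objective.

F, G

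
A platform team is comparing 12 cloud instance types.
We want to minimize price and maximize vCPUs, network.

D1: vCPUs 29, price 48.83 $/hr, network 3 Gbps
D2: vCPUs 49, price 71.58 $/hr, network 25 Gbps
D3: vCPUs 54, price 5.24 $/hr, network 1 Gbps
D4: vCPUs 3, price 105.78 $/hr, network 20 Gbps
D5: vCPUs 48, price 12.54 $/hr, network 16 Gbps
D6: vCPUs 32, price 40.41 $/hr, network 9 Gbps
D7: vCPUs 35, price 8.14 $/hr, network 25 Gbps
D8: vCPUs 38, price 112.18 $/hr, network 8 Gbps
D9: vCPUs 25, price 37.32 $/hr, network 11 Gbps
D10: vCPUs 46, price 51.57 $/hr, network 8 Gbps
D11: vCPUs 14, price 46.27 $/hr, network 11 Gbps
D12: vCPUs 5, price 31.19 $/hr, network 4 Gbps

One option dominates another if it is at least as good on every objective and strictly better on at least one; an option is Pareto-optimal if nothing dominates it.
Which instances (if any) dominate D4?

D2, D7

D2: vCPUs 49≥3, price 71.58≤105.78, network 25≥20 — dominates D4.
D7: vCPUs 35≥3, price 8.14≤105.78, network 25≥20 — dominates D4.
Others (D1, D3, D5, D6, D8, D9, D10, D11, D12) are each worse than D4 on at least one objective.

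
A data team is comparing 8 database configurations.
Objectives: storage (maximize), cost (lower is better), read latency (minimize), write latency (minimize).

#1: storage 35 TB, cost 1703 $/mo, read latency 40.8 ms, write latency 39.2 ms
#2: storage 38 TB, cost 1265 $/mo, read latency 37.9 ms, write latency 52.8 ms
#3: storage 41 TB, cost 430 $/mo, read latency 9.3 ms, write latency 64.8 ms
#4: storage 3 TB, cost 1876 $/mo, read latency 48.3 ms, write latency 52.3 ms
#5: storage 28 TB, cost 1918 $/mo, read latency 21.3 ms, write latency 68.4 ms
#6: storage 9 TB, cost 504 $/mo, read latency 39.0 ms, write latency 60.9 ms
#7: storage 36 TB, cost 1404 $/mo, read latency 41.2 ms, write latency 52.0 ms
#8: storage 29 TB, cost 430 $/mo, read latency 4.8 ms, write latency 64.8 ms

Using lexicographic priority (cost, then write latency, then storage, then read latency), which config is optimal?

First minimize cost: best is 430, kept {#3, #8}.
Then minimize write latency: best is 64.8, kept {#3, #8}.
Then maximize storage: best is 41, kept {#3}.

#3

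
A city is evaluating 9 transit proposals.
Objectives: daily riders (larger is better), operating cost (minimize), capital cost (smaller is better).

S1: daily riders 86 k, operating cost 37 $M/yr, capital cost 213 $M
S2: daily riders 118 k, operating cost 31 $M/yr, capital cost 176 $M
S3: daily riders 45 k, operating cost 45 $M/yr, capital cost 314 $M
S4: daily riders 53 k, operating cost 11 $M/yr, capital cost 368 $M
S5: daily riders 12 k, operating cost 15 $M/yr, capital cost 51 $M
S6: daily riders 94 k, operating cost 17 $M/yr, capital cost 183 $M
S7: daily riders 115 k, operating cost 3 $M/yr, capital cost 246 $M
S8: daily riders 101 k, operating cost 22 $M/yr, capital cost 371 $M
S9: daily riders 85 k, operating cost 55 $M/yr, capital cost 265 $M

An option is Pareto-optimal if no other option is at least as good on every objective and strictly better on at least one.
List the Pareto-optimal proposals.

S2, S5, S6, S7

S1: dominated by S2 (daily riders 118≥86, operating cost 31≤37, capital cost 176≤213).
S2: not dominated (best daily riders).
S3: dominated by S1 (daily riders 86≥45, operating cost 37≤45, capital cost 213≤314).
S4: dominated by S7 (daily riders 115≥53, operating cost 3≤11, capital cost 246≤368).
S5: not dominated (best capital cost).
S6: not dominated.
S7: not dominated (best operating cost).
S8: dominated by S7 (daily riders 115≥101, operating cost 3≤22, capital cost 246≤371).
S9: dominated by S1 (daily riders 86≥85, operating cost 37≤55, capital cost 213≤265).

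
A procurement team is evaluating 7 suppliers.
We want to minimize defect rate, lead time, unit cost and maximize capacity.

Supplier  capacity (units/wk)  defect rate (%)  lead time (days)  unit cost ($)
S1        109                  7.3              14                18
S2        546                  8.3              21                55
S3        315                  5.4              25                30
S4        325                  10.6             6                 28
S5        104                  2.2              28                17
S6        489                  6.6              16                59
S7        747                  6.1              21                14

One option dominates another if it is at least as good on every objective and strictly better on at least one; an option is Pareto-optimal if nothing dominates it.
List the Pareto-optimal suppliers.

S1: not dominated.
S2: dominated by S7 (capacity 747≥546, defect rate 6.1≤8.3, lead time 21≤21, unit cost 14≤55).
S3: not dominated.
S4: not dominated (best lead time).
S5: not dominated (best defect rate).
S6: not dominated.
S7: not dominated (best capacity).

S1, S3, S4, S5, S6, S7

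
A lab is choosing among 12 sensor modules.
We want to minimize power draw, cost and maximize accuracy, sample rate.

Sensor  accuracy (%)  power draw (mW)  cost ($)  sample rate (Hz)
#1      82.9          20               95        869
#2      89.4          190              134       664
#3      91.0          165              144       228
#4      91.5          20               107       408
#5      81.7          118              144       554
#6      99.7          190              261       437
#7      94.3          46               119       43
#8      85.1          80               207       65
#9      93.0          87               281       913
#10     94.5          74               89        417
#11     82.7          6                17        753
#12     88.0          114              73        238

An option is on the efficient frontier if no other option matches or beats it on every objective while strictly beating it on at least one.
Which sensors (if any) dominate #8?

#4: accuracy 91.5≥85.1, power draw 20≤80, cost 107≤207, sample rate 408≥65 — dominates #8.
#10: accuracy 94.5≥85.1, power draw 74≤80, cost 89≤207, sample rate 417≥65 — dominates #8.
Others (#1, #2, #3, #5, #6, #7, #9, #11, #12) are each worse than #8 on at least one objective.

#4, #10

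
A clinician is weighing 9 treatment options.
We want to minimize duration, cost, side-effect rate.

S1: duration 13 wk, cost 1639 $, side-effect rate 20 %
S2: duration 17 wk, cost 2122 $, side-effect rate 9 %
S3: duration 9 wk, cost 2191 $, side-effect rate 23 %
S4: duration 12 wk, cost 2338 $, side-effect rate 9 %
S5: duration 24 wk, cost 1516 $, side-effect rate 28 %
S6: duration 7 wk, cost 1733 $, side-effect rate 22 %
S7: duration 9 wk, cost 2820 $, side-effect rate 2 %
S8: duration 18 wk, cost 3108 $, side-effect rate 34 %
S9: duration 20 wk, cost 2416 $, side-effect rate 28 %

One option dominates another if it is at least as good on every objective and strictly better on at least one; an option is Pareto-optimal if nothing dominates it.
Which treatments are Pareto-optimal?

S1: not dominated.
S2: not dominated.
S3: dominated by S6 (duration 7≤9, cost 1733≤2191, side-effect rate 22≤23).
S4: not dominated.
S5: not dominated (best cost).
S6: not dominated (best duration).
S7: not dominated (best side-effect rate).
S8: dominated by S1 (duration 13≤18, cost 1639≤3108, side-effect rate 20≤34).
S9: dominated by S1 (duration 13≤20, cost 1639≤2416, side-effect rate 20≤28).

S1, S2, S4, S5, S6, S7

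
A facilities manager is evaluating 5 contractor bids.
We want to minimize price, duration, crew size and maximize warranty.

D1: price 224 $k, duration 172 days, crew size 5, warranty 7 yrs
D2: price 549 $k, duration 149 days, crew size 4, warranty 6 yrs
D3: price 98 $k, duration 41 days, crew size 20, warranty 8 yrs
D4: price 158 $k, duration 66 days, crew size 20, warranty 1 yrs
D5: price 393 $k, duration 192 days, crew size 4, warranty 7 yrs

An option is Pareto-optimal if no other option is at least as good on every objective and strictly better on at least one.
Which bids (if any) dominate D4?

D3: price 98≤158, duration 41≤66, crew size 20≤20, warranty 8≥1 — dominates D4.
Others (D1, D2, D5) are each worse than D4 on at least one objective.

D3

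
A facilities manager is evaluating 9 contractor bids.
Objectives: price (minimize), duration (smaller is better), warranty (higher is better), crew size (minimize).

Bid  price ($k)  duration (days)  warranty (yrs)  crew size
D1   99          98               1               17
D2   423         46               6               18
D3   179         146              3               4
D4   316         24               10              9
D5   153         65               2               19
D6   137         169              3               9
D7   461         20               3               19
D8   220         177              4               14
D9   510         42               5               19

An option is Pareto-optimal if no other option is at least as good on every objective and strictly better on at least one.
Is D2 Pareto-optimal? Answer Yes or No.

D4 vs D2: price 316≤423, duration 24≤46, warranty 10≥6, crew size 9≤18 — D4 is at least as good on every objective and strictly better on at least one, so D4 dominates D2.

No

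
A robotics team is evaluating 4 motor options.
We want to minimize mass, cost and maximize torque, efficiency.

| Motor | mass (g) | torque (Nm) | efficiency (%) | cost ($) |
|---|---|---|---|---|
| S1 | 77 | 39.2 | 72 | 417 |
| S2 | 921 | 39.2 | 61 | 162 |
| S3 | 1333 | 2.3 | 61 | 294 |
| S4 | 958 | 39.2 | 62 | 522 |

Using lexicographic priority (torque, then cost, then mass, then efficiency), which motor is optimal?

First maximize torque: best is 39.2, kept {S1, S2, S4}.
Then minimize cost: best is 162, kept {S2}.

S2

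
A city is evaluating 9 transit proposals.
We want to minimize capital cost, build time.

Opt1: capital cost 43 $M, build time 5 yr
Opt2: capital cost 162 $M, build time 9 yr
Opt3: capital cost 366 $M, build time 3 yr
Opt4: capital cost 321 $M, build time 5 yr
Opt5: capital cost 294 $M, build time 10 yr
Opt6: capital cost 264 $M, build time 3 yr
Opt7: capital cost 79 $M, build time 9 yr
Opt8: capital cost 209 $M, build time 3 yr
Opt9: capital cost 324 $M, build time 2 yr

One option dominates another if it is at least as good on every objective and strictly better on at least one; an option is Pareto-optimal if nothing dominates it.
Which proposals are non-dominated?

Opt1, Opt8, Opt9

Opt1: not dominated (best capital cost).
Opt2: dominated by Opt1 (capital cost 43≤162, build time 5≤9).
Opt3: dominated by Opt6 (capital cost 264≤366, build time 3≤3).
Opt4: dominated by Opt1 (capital cost 43≤321, build time 5≤5).
Opt5: dominated by Opt1 (capital cost 43≤294, build time 5≤10).
Opt6: dominated by Opt8 (capital cost 209≤264, build time 3≤3).
Opt7: dominated by Opt1 (capital cost 43≤79, build time 5≤9).
Opt8: not dominated.
Opt9: not dominated (best build time).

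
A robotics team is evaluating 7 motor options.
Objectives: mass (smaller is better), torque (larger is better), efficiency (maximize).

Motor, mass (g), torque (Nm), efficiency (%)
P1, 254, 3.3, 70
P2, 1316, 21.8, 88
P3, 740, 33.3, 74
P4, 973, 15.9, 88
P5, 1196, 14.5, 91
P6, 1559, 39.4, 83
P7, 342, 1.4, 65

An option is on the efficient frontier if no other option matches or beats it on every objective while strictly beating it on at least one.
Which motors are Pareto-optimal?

P1, P2, P3, P4, P5, P6

P1: not dominated (best mass).
P2: not dominated.
P3: not dominated.
P4: not dominated.
P5: not dominated (best efficiency).
P6: not dominated (best torque).
P7: dominated by P1 (mass 254≤342, torque 3.3≥1.4, efficiency 70≥65).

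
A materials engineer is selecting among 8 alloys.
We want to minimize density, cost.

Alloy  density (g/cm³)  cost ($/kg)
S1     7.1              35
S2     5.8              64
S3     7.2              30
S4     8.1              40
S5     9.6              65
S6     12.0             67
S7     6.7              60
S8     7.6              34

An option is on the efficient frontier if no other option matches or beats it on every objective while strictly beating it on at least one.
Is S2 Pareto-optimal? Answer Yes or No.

S1: worse on density (7.1 vs 5.8).
S3: worse on density (7.2 vs 5.8).
S4: worse on density (8.1 vs 5.8).
S5: worse on density (9.6 vs 5.8).
S6: worse on density (12.0 vs 5.8).
S7: worse on density (6.7 vs 5.8).
S8: worse on density (7.6 vs 5.8).
No option is at least as good as S2 on every objective and strictly better on one.

Yes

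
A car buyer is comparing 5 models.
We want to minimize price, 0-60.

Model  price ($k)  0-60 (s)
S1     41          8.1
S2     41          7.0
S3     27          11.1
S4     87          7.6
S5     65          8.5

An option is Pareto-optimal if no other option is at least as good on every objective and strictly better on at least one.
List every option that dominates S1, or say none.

S2

S2: price 41≤41, 0-60 7.0≤8.1 — dominates S1.
Others (S3, S4, S5) are each worse than S1 on at least one objective.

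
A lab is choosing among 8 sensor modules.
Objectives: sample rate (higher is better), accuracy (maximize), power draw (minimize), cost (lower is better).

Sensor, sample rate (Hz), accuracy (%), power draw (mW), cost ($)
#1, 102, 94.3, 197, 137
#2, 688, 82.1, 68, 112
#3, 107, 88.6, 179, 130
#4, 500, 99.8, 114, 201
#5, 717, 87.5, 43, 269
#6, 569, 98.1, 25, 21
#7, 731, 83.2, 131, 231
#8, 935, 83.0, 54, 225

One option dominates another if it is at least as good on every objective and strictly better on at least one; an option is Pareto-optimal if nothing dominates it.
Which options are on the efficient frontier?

#2, #4, #5, #6, #7, #8

#1: dominated by #6 (sample rate 569≥102, accuracy 98.1≥94.3, power draw 25≤197, cost 21≤137).
#2: not dominated.
#3: dominated by #6 (sample rate 569≥107, accuracy 98.1≥88.6, power draw 25≤179, cost 21≤130).
#4: not dominated (best accuracy).
#5: not dominated.
#6: not dominated (best power draw).
#7: not dominated.
#8: not dominated (best sample rate).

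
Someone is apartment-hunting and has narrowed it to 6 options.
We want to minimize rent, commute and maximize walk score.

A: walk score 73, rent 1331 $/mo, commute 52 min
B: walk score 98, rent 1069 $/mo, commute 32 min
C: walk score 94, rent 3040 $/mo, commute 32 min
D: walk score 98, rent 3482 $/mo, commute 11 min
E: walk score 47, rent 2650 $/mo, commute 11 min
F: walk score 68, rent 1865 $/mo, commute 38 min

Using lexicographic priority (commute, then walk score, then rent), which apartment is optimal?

First minimize commute: best is 11, kept {D, E}.
Then maximize walk score: best is 98, kept {D}.

D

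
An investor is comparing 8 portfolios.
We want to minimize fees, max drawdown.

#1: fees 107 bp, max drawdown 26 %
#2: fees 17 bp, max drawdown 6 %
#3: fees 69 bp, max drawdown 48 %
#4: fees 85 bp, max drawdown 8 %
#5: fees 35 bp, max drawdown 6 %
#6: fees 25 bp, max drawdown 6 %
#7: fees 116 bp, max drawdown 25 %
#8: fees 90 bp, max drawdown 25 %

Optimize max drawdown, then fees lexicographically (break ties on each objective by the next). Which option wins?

First minimize max drawdown: best is 6, kept {#2, #5, #6}.
Then minimize fees: best is 17, kept {#2}.

#2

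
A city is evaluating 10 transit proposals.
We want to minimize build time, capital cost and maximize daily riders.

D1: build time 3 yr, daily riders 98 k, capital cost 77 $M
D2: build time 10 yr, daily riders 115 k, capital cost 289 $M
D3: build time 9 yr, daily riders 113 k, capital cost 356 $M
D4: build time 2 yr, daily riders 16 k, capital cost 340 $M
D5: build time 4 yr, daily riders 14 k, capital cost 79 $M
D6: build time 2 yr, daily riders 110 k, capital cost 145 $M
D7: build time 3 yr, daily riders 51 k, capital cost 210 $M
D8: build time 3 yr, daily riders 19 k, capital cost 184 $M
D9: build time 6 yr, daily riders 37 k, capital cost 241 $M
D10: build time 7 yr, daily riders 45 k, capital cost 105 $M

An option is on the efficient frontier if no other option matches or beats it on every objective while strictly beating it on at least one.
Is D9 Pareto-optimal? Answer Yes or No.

No

D1 vs D9: build time 3≤6, daily riders 98≥37, capital cost 77≤241 — D1 is at least as good on every objective and strictly better on at least one, so D1 dominates D9.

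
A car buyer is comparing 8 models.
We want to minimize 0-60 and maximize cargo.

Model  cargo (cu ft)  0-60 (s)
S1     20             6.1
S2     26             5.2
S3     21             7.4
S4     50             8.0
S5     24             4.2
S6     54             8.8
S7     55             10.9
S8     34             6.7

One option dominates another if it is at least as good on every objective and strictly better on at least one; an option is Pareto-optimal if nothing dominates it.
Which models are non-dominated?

S2, S4, S5, S6, S7, S8

S1: dominated by S2 (cargo 26≥20, 0-60 5.2≤6.1).
S2: not dominated.
S3: dominated by S2 (cargo 26≥21, 0-60 5.2≤7.4).
S4: not dominated.
S5: not dominated (best 0-60).
S6: not dominated.
S7: not dominated (best cargo).
S8: not dominated.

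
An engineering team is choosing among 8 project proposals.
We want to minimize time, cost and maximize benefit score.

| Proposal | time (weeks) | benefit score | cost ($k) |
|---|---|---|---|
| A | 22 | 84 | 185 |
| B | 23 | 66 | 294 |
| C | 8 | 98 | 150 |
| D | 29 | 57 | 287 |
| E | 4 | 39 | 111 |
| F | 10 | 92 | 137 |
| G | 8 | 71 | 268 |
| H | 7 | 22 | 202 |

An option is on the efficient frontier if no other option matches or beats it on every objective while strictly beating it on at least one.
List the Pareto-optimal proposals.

A: dominated by C (time 8≤22, benefit score 98≥84, cost 150≤185).
B: dominated by A (time 22≤23, benefit score 84≥66, cost 185≤294).
C: not dominated (best benefit score).
D: dominated by A (time 22≤29, benefit score 84≥57, cost 185≤287).
E: not dominated (best time).
F: not dominated.
G: dominated by C (time 8≤8, benefit score 98≥71, cost 150≤268).
H: dominated by E (time 4≤7, benefit score 39≥22, cost 111≤202).

C, E, F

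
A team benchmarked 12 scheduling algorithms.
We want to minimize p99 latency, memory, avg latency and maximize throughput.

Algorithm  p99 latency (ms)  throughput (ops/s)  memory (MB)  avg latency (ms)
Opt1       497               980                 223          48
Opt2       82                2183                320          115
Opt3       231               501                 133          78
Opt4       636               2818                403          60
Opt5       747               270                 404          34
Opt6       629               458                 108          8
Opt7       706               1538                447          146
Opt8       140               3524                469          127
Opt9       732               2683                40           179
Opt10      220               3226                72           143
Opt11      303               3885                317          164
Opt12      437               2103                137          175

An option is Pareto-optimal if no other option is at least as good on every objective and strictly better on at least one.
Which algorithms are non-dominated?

Opt1: not dominated.
Opt2: not dominated (best p99 latency).
Opt3: not dominated.
Opt4: not dominated.
Opt5: dominated by Opt6 (p99 latency 629≤747, throughput 458≥270, memory 108≤404, avg latency 8≤34).
Opt6: not dominated (best avg latency).
Opt7: dominated by Opt2 (p99 latency 82≤706, throughput 2183≥1538, memory 320≤447, avg latency 115≤146).
Opt8: not dominated.
Opt9: not dominated (best memory).
Opt10: not dominated.
Opt11: not dominated (best throughput).
Opt12: dominated by Opt10 (p99 latency 220≤437, throughput 3226≥2103, memory 72≤137, avg latency 143≤175).

Opt1, Opt2, Opt3, Opt4, Opt6, Opt8, Opt9, Opt10, Opt11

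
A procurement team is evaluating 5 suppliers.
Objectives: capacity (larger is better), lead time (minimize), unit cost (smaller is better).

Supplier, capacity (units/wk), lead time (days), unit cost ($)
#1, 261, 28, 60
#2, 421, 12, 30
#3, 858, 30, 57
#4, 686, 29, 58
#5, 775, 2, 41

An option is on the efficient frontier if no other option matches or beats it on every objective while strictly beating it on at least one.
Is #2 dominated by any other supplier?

No

#1: worse on capacity (261 vs 421).
#3: worse on lead time (30 vs 12).
#4: worse on lead time (29 vs 12).
#5: worse on unit cost (41 vs 30).
No option is at least as good as #2 on every objective and strictly better on one.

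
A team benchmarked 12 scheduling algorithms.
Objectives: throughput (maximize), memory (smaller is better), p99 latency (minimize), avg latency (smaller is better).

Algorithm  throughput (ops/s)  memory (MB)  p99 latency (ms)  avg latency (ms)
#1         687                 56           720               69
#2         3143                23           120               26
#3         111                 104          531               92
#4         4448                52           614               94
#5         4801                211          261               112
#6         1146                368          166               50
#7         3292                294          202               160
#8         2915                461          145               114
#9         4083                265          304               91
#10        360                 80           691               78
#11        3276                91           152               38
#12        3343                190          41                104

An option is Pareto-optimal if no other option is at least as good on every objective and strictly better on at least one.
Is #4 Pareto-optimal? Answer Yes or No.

#1: worse on throughput (687 vs 4448).
#2: worse on throughput (3143 vs 4448).
#3: worse on throughput (111 vs 4448).
#5: worse on memory (211 vs 52).
#6: worse on throughput (1146 vs 4448).
#7: worse on throughput (3292 vs 4448).
#8: worse on throughput (2915 vs 4448).
#9: worse on throughput (4083 vs 4448).
#10: worse on throughput (360 vs 4448).
#11: worse on throughput (3276 vs 4448).
#12: worse on throughput (3343 vs 4448).
No option is at least as good as #4 on every objective and strictly better on one.

Yes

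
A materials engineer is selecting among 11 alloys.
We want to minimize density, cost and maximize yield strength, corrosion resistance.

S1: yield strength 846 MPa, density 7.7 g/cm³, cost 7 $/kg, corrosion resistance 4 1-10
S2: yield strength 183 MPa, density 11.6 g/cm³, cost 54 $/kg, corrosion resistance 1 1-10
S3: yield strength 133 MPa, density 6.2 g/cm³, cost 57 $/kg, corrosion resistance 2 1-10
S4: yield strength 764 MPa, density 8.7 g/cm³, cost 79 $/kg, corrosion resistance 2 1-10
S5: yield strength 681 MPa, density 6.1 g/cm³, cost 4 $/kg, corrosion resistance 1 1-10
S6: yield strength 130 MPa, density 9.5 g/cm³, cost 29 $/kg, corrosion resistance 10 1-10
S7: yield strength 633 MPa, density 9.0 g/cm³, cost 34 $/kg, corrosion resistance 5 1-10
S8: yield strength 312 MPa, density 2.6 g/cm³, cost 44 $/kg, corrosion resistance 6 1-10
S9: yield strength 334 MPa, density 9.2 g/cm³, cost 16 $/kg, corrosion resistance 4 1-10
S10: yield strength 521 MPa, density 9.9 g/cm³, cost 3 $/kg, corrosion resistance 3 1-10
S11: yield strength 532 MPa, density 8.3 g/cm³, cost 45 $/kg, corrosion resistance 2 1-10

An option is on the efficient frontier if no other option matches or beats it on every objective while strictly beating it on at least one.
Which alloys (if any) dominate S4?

S1

S1: yield strength 846≥764, density 7.7≤8.7, cost 7≤79, corrosion resistance 4≥2 — dominates S4.
Others (S2, S3, S5, S6, S7, S8, S9, S10, S11) are each worse than S4 on at least one objective.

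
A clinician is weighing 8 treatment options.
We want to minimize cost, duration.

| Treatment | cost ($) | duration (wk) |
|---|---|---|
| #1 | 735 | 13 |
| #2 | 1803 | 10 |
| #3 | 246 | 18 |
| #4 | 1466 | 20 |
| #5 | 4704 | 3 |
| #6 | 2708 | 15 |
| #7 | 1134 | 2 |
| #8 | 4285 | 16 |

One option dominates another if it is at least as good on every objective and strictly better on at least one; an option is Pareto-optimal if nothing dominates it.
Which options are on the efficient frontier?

#1: not dominated.
#2: dominated by #7 (cost 1134≤1803, duration 2≤10).
#3: not dominated (best cost).
#4: dominated by #1 (cost 735≤1466, duration 13≤20).
#5: dominated by #7 (cost 1134≤4704, duration 2≤3).
#6: dominated by #1 (cost 735≤2708, duration 13≤15).
#7: not dominated (best duration).
#8: dominated by #1 (cost 735≤4285, duration 13≤16).

#1, #3, #7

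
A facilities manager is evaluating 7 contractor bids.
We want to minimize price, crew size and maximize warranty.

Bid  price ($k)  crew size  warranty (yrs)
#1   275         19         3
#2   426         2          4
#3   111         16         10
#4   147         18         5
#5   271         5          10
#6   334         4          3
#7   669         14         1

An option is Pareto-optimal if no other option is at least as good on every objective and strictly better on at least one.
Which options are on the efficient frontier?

#2, #3, #5, #6

#1: dominated by #3 (price 111≤275, crew size 16≤19, warranty 10≥3).
#2: not dominated (best crew size).
#3: not dominated (best price).
#4: dominated by #3 (price 111≤147, crew size 16≤18, warranty 10≥5).
#5: not dominated.
#6: not dominated.
#7: dominated by #2 (price 426≤669, crew size 2≤14, warranty 4≥1).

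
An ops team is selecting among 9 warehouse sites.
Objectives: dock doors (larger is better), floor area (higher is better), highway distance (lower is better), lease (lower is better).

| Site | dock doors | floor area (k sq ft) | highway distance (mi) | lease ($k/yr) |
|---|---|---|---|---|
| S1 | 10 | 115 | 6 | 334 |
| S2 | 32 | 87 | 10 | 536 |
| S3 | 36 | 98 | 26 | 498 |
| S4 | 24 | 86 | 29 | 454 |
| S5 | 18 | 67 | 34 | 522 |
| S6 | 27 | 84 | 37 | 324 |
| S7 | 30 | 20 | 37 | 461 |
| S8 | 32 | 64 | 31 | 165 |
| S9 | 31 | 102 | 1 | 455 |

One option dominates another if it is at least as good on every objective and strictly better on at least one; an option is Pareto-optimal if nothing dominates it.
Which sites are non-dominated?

S1, S2, S3, S4, S6, S8, S9

S1: not dominated (best floor area).
S2: not dominated.
S3: not dominated (best dock doors).
S4: not dominated.
S5: dominated by S3 (dock doors 36≥18, floor area 98≥67, highway distance 26≤34, lease 498≤522).
S6: not dominated.
S7: dominated by S8 (dock doors 32≥30, floor area 64≥20, highway distance 31≤37, lease 165≤461).
S8: not dominated (best lease).
S9: not dominated (best highway distance).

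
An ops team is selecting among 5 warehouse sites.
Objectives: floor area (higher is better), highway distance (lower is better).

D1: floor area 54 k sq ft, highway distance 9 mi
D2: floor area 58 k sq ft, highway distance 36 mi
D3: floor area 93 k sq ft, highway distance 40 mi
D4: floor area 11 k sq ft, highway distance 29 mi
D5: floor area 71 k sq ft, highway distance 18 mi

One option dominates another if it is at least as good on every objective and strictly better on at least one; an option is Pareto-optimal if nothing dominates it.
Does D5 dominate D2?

D5 vs D2: floor area 71≥58, highway distance 18≤36 — D5 is at least as good on every objective with at least one strict improvement.

Yes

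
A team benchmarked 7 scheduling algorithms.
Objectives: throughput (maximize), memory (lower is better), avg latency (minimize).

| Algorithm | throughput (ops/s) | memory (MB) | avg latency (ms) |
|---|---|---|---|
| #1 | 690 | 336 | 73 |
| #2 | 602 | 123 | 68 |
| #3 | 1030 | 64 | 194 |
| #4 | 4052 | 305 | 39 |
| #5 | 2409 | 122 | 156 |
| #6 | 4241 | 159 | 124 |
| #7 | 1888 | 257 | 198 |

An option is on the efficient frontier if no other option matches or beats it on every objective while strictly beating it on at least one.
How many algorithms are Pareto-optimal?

5

#1: dominated by #4 (throughput 4052≥690, memory 305≤336, avg latency 39≤73).
#2: not dominated.
#3: not dominated (best memory).
#4: not dominated (best avg latency).
#5: not dominated.
#6: not dominated (best throughput).
#7: dominated by #5 (throughput 2409≥1888, memory 122≤257, avg latency 156≤198).
Pareto-optimal: #2, #3, #4, #5, #6 → 5.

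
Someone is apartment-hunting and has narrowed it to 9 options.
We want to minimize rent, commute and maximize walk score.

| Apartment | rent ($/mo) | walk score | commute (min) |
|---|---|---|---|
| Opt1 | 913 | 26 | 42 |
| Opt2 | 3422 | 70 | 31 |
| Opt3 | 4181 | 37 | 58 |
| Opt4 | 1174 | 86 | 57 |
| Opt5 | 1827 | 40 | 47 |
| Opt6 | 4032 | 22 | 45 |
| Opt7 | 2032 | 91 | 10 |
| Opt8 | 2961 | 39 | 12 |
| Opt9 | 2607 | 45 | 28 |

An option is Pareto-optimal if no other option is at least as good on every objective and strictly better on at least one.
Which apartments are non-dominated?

Opt1, Opt4, Opt5, Opt7

Opt1: not dominated (best rent).
Opt2: dominated by Opt7 (rent 2032≤3422, walk score 91≥70, commute 10≤31).
Opt3: dominated by Opt2 (rent 3422≤4181, walk score 70≥37, commute 31≤58).
Opt4: not dominated.
Opt5: not dominated.
Opt6: dominated by Opt1 (rent 913≤4032, walk score 26≥22, commute 42≤45).
Opt7: not dominated (best walk score).
Opt8: dominated by Opt7 (rent 2032≤2961, walk score 91≥39, commute 10≤12).
Opt9: dominated by Opt7 (rent 2032≤2607, walk score 91≥45, commute 10≤28).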